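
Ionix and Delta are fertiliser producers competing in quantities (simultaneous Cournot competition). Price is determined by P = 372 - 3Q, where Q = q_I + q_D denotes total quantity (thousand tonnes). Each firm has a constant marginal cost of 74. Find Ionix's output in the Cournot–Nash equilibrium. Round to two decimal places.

33.11

A representative firm's profit is π_i = q_i(372 - 3Q) - 74q_i.
First-order condition (treating rivals' output as given): 298 - 6q_i - 3q_j = 0.
By symmetry each firm produces the same amount; substituting q_j = q_i yields q_i = 298/9.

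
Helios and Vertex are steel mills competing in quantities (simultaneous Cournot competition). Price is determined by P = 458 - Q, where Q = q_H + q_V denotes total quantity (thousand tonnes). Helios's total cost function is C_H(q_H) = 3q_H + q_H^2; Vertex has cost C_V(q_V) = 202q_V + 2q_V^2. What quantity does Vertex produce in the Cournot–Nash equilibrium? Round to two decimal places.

Helios's profit: π_H = (458 - Q)q_H - (3q_H + q_H²). Setting ∂π_H/∂q_H = 0: 455 - 4q_H - (q_V) = 0.
Vertex's profit: π_V = (458 - Q)q_V - (202q_V + 2q_V²). Setting ∂π_V/∂q_V = 0: 256 - 6q_V - (q_H) = 0.
So q_H = (455 - q_V)/4 and q_V = (256 - q_H)/6.
Solving the pair: q_H = 107.5652, q_V = 569/23.

24.74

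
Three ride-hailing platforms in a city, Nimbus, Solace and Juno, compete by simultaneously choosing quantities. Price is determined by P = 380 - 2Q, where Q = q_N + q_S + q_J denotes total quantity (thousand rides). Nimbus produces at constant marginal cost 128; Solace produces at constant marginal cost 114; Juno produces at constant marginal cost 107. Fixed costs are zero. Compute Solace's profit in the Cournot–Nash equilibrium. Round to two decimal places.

Nimbus's profit: π_N = (380 - 2Q)q_N - (128q_N). Setting ∂π_N/∂q_N = 0: 252 - 4q_N - 2(q_S + q_J) = 0.
Solace's first-order condition: 266 - 4q_S - 2(q_N + q_J) = 0.
Juno's first-order condition: 273 - 4q_J - 2(q_N + q_S) = 0.
Summing all 3 equations gives 791 − 8Q = 0, hence Q = 791/8.
Back-substituting: q_N = (252 − 791/4)/2 = 217/8, q_S = (266 − 791/4)/2 = 273/8, q_J = (273 − 791/4)/2 = 301/8.
Price P = 380 - 2·(791/8) = 729/4.
Solace's profit: (729/4 - 114)·(273/8) = 2329.0313.

2329.03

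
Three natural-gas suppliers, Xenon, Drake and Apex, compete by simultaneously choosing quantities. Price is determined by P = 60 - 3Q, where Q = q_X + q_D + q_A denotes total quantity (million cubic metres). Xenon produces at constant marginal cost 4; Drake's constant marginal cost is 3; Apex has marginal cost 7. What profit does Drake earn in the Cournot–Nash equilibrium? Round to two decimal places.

Xenon's profit: π_X = (60 - 3Q)q_X - (4q_X). Setting ∂π_X/∂q_X = 0: 56 - 6q_X - 3(q_D + q_A) = 0.
Drake's profit: π_D = (60 - 3Q)q_D - (3q_D). Setting ∂π_D/∂q_D = 0: 57 - 6q_D - 3(q_X + q_A) = 0.
Apex's profit: π_A = (60 - 3Q)q_A - (7q_A). Setting ∂π_A/∂q_A = 0: 53 - 6q_A - 3(q_X + q_D) = 0.
Summing all 3 equations gives 166 − 12Q = 0, hence Q = 83/6.
Back-substituting: q_X = (56 − 83/2)/3 = 29/6, q_D = (57 − 83/2)/3 = 31/6, q_A = (53 − 83/2)/3 = 23/6.
Price P = 60 - 3·(83/6) = 37/2.
Drake's profit: (37/2 - 3)·(31/6) = 961/12.

80.08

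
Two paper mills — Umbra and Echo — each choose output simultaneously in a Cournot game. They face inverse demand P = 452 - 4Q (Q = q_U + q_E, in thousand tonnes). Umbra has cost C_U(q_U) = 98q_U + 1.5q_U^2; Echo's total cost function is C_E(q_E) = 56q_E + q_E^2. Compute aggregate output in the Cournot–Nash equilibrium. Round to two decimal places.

52.09

Umbra's profit: π_U = (452 - 4Q)q_U - (98q_U + (3/2)q_U²). Setting ∂π_U/∂q_U = 0: 354 - 11q_U - 4(q_E) = 0.
Echo's profit: π_E = (452 - 4Q)q_E - (56q_E + q_E²). Setting ∂π_E/∂q_E = 0: 396 - 10q_E - 4(q_U) = 0.
So q_U = (354 - 4q_E)/11 and q_E = (396 - 4q_U)/10.
Solving the pair: q_U = 978/47, q_E = 1470/47.
Total output Q = 978/47 + 1470/47 = 52.0851.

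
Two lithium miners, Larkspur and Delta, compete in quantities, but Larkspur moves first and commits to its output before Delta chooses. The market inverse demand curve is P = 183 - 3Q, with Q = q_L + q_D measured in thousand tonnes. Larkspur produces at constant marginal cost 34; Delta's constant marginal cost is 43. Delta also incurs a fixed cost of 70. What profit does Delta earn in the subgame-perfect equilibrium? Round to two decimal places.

The follower Delta best-responds to any q_L: π_D = (183 - 3Q)q_D - 43q_D.
Setting the follower's marginal profit to zero, 140 - 3q_L - 6q_D = 0, i.e. q_D = (140 - 3q_L)/6.
The leader anticipates this reaction. Substituting into P = 183 - 3Q gives P = 113 - (3/2)q_L, so π_L = (113 - (3/2)q_L)q_L - 34q_L.
Maximising: ∂π_L/∂q_L = 79 - 3q_L = 0, giving q_L = 79/3.
Then q_D = (140 - 3·(79/3))/6 = 61/6.
Price P = 183 - 3·(73/2) = 147/2.
Delta's profit: (147/2 - 43)·(61/6) - 70 = 240.0833.

240.08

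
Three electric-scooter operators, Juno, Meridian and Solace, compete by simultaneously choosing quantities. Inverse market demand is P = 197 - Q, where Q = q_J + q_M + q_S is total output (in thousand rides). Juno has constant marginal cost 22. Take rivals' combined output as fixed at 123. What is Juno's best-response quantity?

26

With rivals' combined output fixed at 123, Juno's profit is π_J = (197 - 123 - q_J)q_J - (22q_J) = (74 - q_J)q_J - (22q_J).
∂π_J/∂q_J = 52 - 2q_J = 0, so q_J = 26.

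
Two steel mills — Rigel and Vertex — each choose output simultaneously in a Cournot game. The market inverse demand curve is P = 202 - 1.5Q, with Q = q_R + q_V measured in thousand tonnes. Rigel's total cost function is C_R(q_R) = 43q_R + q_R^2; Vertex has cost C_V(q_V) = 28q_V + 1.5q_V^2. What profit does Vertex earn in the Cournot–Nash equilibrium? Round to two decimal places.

Rigel's profit: π_R = (202 - 1.5Q)q_R - (43q_R + q_R²). Setting ∂π_R/∂q_R = 0: 159 - 5q_R - (3/2)(q_V) = 0.
Vertex's first-order condition: 174 - 6q_V - (3/2)(q_R) = 0.
So q_R = (159 - (3/2)q_V)/5 and q_V = (174 - (3/2)q_R)/6.
Substituting one into the other gives q_R = 924/37 and q_V = 842/37.
Price P = 202 - (3/2)·(1766/37) = 130.4054.
Vertex's profit: 130.4054·(842/37) - 28·(842/37) - (3/2)(842/37)² = 1553.6099.

1553.61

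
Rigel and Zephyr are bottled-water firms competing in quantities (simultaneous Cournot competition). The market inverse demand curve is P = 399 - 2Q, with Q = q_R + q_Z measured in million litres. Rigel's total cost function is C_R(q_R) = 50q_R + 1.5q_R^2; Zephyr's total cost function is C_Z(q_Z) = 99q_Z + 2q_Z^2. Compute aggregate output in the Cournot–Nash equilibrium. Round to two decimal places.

Rigel's profit: π_R = (399 - 2Q)q_R - (50q_R + (3/2)q_R²). Setting ∂π_R/∂q_R = 0: 349 - 7q_R - 2(q_Z) = 0.
Zephyr's first-order condition: 300 - 8q_Z - 2(q_R) = 0.
Rearranging gives the reaction functions q_R = (349 - 2q_Z)/7 and q_Z = (300 - 2q_R)/8.
Substituting one into the other gives q_R = 548/13 and q_Z = 701/26.
Total output Q = 548/13 + 701/26 = 1797/26.

69.12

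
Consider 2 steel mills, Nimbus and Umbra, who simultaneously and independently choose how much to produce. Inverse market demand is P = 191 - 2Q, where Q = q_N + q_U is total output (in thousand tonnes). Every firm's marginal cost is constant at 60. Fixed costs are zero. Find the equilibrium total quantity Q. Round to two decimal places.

43.67

Each firm earns π_i = (191 - 2Q)q_i - 60q_i.
Setting ∂π_i/∂q_i = 0 with rivals' quantities fixed: 131 - 4q_i - 2q_j = 0.
By symmetry each firm produces the same amount; substituting q_j = q_i yields q_i = 131/6.
Total output Q = 131/6 + 131/6 = 131/3.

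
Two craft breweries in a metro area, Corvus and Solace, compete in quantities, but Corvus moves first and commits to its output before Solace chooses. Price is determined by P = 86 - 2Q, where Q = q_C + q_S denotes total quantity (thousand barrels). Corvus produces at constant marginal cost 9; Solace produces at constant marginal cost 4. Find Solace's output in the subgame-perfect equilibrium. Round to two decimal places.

The follower Solace best-responds to any q_C: π_S = (86 - 2Q)q_S - 4q_S.
∂π_S/∂q_S = 82 - 2q_C - 4q_S = 0 gives the reaction function q_S = (82 - 2q_C)/4.
The leader anticipates this reaction. Substituting into P = 86 - 2Q gives P = 45 - q_C, so π_C = (45 - q_C)q_C - 9q_C.
Leader FOC: 36 - 2q_C = 0, so q_C = 18.
Then q_S = (82 - 2·18)/4 = 23/2.

11.50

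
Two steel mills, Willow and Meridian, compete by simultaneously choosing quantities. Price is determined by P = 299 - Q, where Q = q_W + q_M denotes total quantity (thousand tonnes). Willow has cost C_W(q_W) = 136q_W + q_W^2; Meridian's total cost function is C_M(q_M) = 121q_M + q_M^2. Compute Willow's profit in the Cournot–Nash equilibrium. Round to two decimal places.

1997.12

Willow's profit: π_W = (299 - Q)q_W - (136q_W + q_W²). Setting ∂π_W/∂q_W = 0: 163 - 4q_W - (q_M) = 0.
Meridian's first-order condition: 178 - 4q_M - (q_W) = 0.
Rearranging gives the reaction functions q_W = (163 - q_M)/4 and q_M = (178 - q_W)/4.
Substituting one into the other gives q_W = 158/5 and q_M = 183/5.
Price P = 299 - 341/5 = 1154/5.
Willow's profit: (1154/5)·(158/5) - 136·(158/5) - (158/5)² = 1997.1200.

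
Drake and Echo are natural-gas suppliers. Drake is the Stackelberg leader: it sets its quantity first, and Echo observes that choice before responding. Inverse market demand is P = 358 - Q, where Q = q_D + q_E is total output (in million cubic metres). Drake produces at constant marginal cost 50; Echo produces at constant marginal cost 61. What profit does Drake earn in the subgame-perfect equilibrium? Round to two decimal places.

12720.13

The follower Echo best-responds to any q_D: π_E = (358 - Q)q_E - 61q_E.
Follower FOC: 297 - q_D - 2q_E = 0, so q_E(q_D) = (297 - q_D)/2.
Drake substitutes q_E(q_D) into its own profit: π_D = q_D(358 - q_D - (297 - q_D)/2) - 50q_D = (419/2 - (1/2)q_D)q_D - 50q_D.
Leader FOC: 319/2 - q_D = 0, so q_D = 319/2.
Then q_E = (297 - 319/2)/2 = 275/4.
Price P = 358 - 913/4 = 519/4.
Drake's profit: (519/4 - 50)·(319/2) = 12720.1250.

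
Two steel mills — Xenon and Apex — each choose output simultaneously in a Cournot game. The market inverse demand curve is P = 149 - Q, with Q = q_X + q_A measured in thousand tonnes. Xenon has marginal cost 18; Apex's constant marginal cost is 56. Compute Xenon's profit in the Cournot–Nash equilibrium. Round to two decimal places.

3173.44

Xenon's profit: π_X = (149 - Q)q_X - (18q_X). Setting ∂π_X/∂q_X = 0: 131 - 2q_X - (q_A) = 0.
Apex's first-order condition: 93 - 2q_A - (q_X) = 0.
So q_X = (131 - q_A)/2 and q_A = (93 - q_X)/2.
Substituting one into the other gives q_X = 169/3 and q_A = 55/3.
Price P = 149 - 224/3 = 223/3.
Xenon's profit: (223/3 - 18)·(169/3) = 3173.4444.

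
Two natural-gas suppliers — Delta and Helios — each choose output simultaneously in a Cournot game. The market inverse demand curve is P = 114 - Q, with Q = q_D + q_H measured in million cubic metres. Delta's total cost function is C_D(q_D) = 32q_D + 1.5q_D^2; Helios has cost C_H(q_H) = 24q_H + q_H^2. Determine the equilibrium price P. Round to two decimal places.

82.11

Delta's profit: π_D = (114 - Q)q_D - (32q_D + (3/2)q_D²). Setting ∂π_D/∂q_D = 0: 82 - 5q_D - (q_H) = 0.
Helios's first-order condition: 90 - 4q_H - (q_D) = 0.
So q_D = (82 - q_H)/5 and q_H = (90 - q_D)/4.
Substituting one into the other gives q_D = 238/19 and q_H = 368/19.
Total output Q = 606/19, so price P = 114 - 606/19 = 1560/19.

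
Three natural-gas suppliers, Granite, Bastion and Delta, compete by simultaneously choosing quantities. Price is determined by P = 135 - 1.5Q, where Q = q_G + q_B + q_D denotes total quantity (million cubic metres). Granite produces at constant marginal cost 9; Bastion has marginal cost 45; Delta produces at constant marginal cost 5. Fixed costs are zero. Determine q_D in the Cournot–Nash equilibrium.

Granite's profit: π_G = (135 - 1.5Q)q_G - (9q_G). Setting ∂π_G/∂q_G = 0: 126 - 3q_G - (3/2)(q_B + q_D) = 0.
Bastion's first-order condition: 90 - 3q_B - (3/2)(q_G + q_D) = 0.
Delta's first-order condition: 130 - 3q_D - (3/2)(q_G + q_B) = 0.
Summing all 3 equations gives 346 − 6Q = 0, hence Q = 173/3.
Back-substituting: q_G = (126 − 173/2)/(3/2) = 79/3, q_B = (90 − 173/2)/(3/2) = 7/3, q_D = (130 − 173/2)/(3/2) = 29.

29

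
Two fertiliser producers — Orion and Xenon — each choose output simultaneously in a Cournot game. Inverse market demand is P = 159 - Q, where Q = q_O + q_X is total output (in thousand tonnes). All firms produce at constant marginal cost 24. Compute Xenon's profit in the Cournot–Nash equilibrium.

Each firm earns π_i = (159 - Q)q_i - 24q_i.
First-order condition (treating rivals' output as given): 135 - 2q_i - q_j = 0.
With identical firms every q_j equals q_i, so q_j = q_i and 135 = 3q_i, giving q_i = 45.
Price P = 159 - 90 = 69.
Xenon's profit: (69 - 24)·45 = 2025.

2025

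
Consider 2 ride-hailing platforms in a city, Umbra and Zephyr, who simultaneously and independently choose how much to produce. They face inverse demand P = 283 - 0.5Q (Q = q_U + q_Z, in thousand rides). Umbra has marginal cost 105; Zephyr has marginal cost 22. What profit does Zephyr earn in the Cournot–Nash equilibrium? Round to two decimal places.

Umbra's profit: π_U = (283 - 0.5Q)q_U - (105q_U). Setting ∂π_U/∂q_U = 0: 178 - q_U - (1/2)(q_Z) = 0.
Zephyr's first-order condition: 261 - q_Z - (1/2)(q_U) = 0.
Rearranging gives the reaction functions q_U = (178 - (1/2)q_Z) and q_Z = (261 - (1/2)q_U).
Solving the pair: q_U = 190/3, q_Z = 688/3.
Price P = 283 - (1/2)·(878/3) = 410/3.
Zephyr's profit: (410/3 - 22)·(688/3) = 26296.8889.

26296.89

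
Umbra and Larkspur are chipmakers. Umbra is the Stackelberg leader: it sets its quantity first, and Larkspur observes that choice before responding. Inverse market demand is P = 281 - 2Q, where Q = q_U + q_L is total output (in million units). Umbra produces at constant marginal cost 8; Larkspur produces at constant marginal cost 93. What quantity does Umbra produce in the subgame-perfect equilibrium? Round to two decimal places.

89.50

The follower Larkspur best-responds to any q_U: π_L = (281 - 2Q)q_L - 93q_L.
Follower FOC: 188 - 2q_U - 4q_L = 0, so q_L(q_U) = (188 - 2q_U)/4.
The leader anticipates this reaction. Substituting into P = 281 - 2Q gives P = 187 - q_U, so π_U = (187 - q_U)q_U - 8q_U.
The leader's first-order condition 179 - 2q_U = 0 yields q_U = 179/2.
Then q_L = (188 - 2·(179/2))/4 = 9/4.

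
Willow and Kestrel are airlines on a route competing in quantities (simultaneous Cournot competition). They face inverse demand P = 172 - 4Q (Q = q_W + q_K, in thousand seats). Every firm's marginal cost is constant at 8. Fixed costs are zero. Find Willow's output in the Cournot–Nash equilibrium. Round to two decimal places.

Each firm earns π_i = (172 - 4Q)q_i - 8q_i.
First-order condition (treating rivals' output as given): 164 - 8q_i - 4q_j = 0.
By symmetry each firm produces the same amount; substituting q_j = q_i yields q_i = 164/12 = 41/3.

13.67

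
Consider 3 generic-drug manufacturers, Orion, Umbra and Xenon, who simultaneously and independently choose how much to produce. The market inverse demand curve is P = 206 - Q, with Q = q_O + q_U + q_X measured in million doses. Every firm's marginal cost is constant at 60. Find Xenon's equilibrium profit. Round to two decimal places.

1332.25

Each firm earns π_i = (206 - Q)q_i - 60q_i.
Setting ∂π_i/∂q_i = 0 with rivals' quantities fixed: 146 - 2q_i - Σ_{j≠i} q_j = 0.
By symmetry each firm produces the same amount; substituting Σ_{j≠i} q_j = 2q_i yields q_i = 146/4 = 73/2.
Price P = 206 - 219/2 = 193/2.
Xenon's profit: (193/2 - 60)·(73/2) = 1332.2500.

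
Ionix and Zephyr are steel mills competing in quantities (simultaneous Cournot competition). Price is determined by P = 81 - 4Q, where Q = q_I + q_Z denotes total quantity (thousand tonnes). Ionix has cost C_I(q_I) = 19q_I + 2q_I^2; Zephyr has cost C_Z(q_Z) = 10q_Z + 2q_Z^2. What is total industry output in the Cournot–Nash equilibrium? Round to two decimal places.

Ionix's profit: π_I = (81 - 4Q)q_I - (19q_I + 2q_I²). Setting ∂π_I/∂q_I = 0: 62 - 12q_I - 4(q_Z) = 0.
Zephyr's first-order condition: 71 - 12q_Z - 4(q_I) = 0.
Rearranging gives the reaction functions q_I = (62 - 4q_Z)/12 and q_Z = (71 - 4q_I)/12.
Substituting one into the other gives q_I = 115/32 and q_Z = 151/32.
Total output Q = 115/32 + 151/32 = 133/16.

8.31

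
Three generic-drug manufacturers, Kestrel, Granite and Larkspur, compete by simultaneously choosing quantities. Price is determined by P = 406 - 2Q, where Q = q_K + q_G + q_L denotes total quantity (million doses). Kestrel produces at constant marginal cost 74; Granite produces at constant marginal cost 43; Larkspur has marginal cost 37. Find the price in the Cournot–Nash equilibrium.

Kestrel's profit: π_K = (406 - 2Q)q_K - (74q_K). Setting ∂π_K/∂q_K = 0: 332 - 4q_K - 2(q_G + q_L) = 0.
Granite's profit: π_G = (406 - 2Q)q_G - (43q_G). Setting ∂π_G/∂q_G = 0: 363 - 4q_G - 2(q_K + q_L) = 0.
Larkspur's first-order condition: 369 - 4q_L - 2(q_K + q_G) = 0.
Adding the 3 first-order conditions: 1064 − 8Q = 0, so Q = 133.
Back-substituting: q_K = (332 − 266)/2 = 33, q_G = (363 − 266)/2 = 97/2, q_L = (369 − 266)/2 = 103/2.
Total output Q = 133, so price P = 406 - 2·133 = 140.

140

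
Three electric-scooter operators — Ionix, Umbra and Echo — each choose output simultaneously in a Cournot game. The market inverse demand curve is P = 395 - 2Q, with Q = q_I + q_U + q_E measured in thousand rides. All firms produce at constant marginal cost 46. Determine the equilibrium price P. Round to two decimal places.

A representative firm's profit is π_i = q_i(395 - 2Q) - 46q_i.
First-order condition (treating rivals' output as given): 349 - 4q_i - 2·Σ_{j≠i} q_j = 0.
By symmetry each firm produces the same amount; substituting Σ_{j≠i} q_j = 2q_i yields q_i = 349/8.
Total output Q = 1047/8, so price P = 395 - 2·(1047/8) = 533/4.

133.25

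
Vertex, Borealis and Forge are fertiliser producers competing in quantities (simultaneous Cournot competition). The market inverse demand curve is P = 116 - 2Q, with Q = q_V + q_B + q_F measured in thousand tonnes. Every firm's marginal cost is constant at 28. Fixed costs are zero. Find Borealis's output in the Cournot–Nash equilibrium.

11

Each firm earns π_i = (116 - 2Q)q_i - 28q_i.
Setting ∂π_i/∂q_i = 0 with rivals' quantities fixed: 88 - 4q_i - 2·Σ_{j≠i} q_j = 0.
By symmetry each firm produces the same amount; substituting Σ_{j≠i} q_j = 2q_i yields q_i = 88/8 = 11.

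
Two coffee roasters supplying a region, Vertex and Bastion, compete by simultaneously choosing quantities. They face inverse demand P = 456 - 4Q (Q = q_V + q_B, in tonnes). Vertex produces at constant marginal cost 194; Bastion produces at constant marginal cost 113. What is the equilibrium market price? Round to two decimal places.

254.33

Vertex's profit: π_V = (456 - 4Q)q_V - (194q_V). Setting ∂π_V/∂q_V = 0: 262 - 8q_V - 4(q_B) = 0.
Bastion's first-order condition: 343 - 8q_B - 4(q_V) = 0.
So q_V = (262 - 4q_B)/8 and q_B = (343 - 4q_V)/8.
Substituting one into the other gives q_V = 181/12 and q_B = 106/3.
Total output Q = 605/12, so price P = 456 - 4·(605/12) = 763/3.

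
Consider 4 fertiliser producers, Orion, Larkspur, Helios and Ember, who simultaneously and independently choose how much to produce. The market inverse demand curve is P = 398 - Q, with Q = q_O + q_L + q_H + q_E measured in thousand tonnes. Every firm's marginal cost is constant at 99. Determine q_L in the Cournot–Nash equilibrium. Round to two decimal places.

59.80

A representative firm's profit is π_i = q_i(398 - Q) - 99q_i.
Setting ∂π_i/∂q_i = 0 with rivals' quantities fixed: 299 - 2q_i - Σ_{j≠i} q_j = 0.
With identical firms every q_j equals q_i, so Σ_{j≠i} q_j = 3q_i and 299 = 5q_i, giving q_i = 299/5.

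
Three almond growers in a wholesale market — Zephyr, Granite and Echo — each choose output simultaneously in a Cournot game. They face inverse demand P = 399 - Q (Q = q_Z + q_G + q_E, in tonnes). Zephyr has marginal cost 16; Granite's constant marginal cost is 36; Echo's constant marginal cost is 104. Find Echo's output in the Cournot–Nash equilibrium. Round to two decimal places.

Zephyr's profit: π_Z = (399 - Q)q_Z - (16q_Z). Setting ∂π_Z/∂q_Z = 0: 383 - 2q_Z - (q_G + q_E) = 0.
Granite's first-order condition: 363 - 2q_G - (q_Z + q_E) = 0.
Echo's first-order condition: 295 - 2q_E - (q_Z + q_G) = 0.
Adding the 3 first-order conditions: 1041 − 4Q = 0, so Q = 1041/4.
Back-substituting: q_Z = (383 − 1041/4) = 491/4, q_G = (363 − 1041/4) = 411/4, q_E = (295 − 1041/4) = 139/4.

34.75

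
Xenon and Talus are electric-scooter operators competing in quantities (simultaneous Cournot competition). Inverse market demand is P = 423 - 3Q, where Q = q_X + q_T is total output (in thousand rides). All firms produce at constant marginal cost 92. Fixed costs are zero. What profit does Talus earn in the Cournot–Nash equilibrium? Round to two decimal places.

4057.81

Each firm earns π_i = (423 - 3Q)q_i - 92q_i.
Setting ∂π_i/∂q_i = 0 with rivals' quantities fixed: 331 - 6q_i - 3q_j = 0.
With identical firms every q_j equals q_i, so q_j = q_i and 331 = 9q_i, giving q_i = 331/9.
Price P = 423 - 3·(662/9) = 607/3.
Talus's profit: (607/3 - 92)·(331/9) = 4057.8148.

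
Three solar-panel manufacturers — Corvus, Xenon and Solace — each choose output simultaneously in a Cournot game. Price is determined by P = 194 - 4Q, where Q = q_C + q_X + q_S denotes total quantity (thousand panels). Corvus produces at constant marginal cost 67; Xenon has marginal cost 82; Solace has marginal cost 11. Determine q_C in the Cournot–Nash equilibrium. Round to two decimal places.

5.38

Corvus's profit: π_C = (194 - 4Q)q_C - (67q_C). Setting ∂π_C/∂q_C = 0: 127 - 8q_C - 4(q_X + q_S) = 0.
Xenon's profit: π_X = (194 - 4Q)q_X - (82q_X). Setting ∂π_X/∂q_X = 0: 112 - 8q_X - 4(q_C + q_S) = 0.
Solace's first-order condition: 183 - 8q_S - 4(q_C + q_X) = 0.
Summing all 3 equations gives 422 − 16Q = 0, hence Q = 211/8.
Back-substituting: q_C = (127 − 211/2)/4 = 43/8, q_X = (112 − 211/2)/4 = 13/8, q_S = (183 − 211/2)/4 = 155/8.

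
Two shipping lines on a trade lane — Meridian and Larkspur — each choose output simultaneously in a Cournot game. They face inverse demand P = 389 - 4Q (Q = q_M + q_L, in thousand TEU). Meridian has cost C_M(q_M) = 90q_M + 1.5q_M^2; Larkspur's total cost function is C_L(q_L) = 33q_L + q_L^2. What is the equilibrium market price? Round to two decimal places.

206.62

Meridian's profit: π_M = (389 - 4Q)q_M - (90q_M + (3/2)q_M²). Setting ∂π_M/∂q_M = 0: 299 - 11q_M - 4(q_L) = 0.
Larkspur's first-order condition: 356 - 10q_L - 4(q_M) = 0.
So q_M = (299 - 4q_L)/11 and q_L = (356 - 4q_M)/10.
Substituting one into the other gives q_M = 783/47 and q_L = 1360/47.
Total output Q = 45.5957, so price P = 389 - 4·45.5957 = 206.6170.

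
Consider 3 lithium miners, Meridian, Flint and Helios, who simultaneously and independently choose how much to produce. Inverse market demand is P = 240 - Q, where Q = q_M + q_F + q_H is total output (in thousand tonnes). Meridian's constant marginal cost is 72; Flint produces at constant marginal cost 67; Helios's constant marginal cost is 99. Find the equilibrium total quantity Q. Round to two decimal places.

120.50

Meridian's profit: π_M = (240 - Q)q_M - (72q_M). Setting ∂π_M/∂q_M = 0: 168 - 2q_M - (q_F + q_H) = 0.
Flint's profit: π_F = (240 - Q)q_F - (67q_F). Setting ∂π_F/∂q_F = 0: 173 - 2q_F - (q_M + q_H) = 0.
Helios's first-order condition: 141 - 2q_H - (q_M + q_F) = 0.
Adding the 3 first-order conditions: 482 − 4Q = 0, so Q = 241/2.
Back-substituting: q_M = (168 − 241/2) = 95/2, q_F = (173 − 241/2) = 105/2, q_H = (141 − 241/2) = 41/2.
Total output Q = 95/2 + 105/2 + 41/2 = 241/2.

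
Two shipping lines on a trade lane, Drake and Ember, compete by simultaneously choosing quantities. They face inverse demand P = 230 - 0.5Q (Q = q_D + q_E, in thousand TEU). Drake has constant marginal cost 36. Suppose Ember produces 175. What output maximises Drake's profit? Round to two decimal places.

106.50

With the rival's output fixed at 175, Drake's profit is π_D = (230 - (1/2)·175 - (1/2)q_D)q_D - (36q_D) = (285/2 - (1/2)q_D)q_D - (36q_D).
∂π_D/∂q_D = 213/2 - q_D = 0, so q_D = 213/2.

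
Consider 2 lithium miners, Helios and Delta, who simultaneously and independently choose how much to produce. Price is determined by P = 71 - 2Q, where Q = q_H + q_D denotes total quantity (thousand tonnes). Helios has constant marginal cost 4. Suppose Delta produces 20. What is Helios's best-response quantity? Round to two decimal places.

6.75

With the rival's output fixed at 20, Helios's profit is π_H = (71 - 2·20 - 2q_H)q_H - (4q_H) = (31 - 2q_H)q_H - (4q_H).
∂π_H/∂q_H = 27 - 4q_H = 0, so q_H = 27/4.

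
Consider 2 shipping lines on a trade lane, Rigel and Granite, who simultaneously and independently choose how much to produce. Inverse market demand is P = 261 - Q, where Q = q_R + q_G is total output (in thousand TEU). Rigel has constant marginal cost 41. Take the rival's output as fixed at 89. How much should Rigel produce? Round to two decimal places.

65.50

With the rival's output fixed at 89, Rigel's profit is π_R = (261 - 89 - q_R)q_R - (41q_R) = (172 - q_R)q_R - (41q_R).
∂π_R/∂q_R = 131 - 2q_R = 0, so q_R = 131/2.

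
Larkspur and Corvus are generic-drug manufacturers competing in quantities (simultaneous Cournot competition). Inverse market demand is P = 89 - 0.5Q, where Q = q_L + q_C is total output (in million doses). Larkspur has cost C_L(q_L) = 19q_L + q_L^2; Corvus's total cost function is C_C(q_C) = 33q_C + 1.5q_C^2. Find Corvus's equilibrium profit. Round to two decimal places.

256.25

Larkspur's profit: π_L = (89 - 0.5Q)q_L - (19q_L + q_L²). Setting ∂π_L/∂q_L = 0: 70 - 3q_L - (1/2)(q_C) = 0.
Corvus's profit: π_C = (89 - 0.5Q)q_C - (33q_C + (3/2)q_C²). Setting ∂π_C/∂q_C = 0: 56 - 4q_C - (1/2)(q_L) = 0.
Rearranging gives the reaction functions q_L = (70 - (1/2)q_C)/3 and q_C = (56 - (1/2)q_L)/4.
Solving the pair: q_L = 1008/47, q_C = 532/47.
Price P = 89 - (1/2)·(1540/47) = 72.6170.
Corvus's profit: 72.6170·(532/47) - 33·(532/47) - (3/2)(532/47)² = 256.2463.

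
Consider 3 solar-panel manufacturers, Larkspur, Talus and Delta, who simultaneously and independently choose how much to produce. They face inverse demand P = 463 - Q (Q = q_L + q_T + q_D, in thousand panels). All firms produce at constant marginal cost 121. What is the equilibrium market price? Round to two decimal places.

A representative firm's profit is π_i = q_i(463 - Q) - 121q_i.
First-order condition (treating rivals' output as given): 342 - 2q_i - Σ_{j≠i} q_j = 0.
By symmetry each firm produces the same amount; substituting Σ_{j≠i} q_j = 2q_i yields q_i = 342/4 = 171/2.
Total output Q = 513/2, so price P = 463 - 513/2 = 413/2.

206.50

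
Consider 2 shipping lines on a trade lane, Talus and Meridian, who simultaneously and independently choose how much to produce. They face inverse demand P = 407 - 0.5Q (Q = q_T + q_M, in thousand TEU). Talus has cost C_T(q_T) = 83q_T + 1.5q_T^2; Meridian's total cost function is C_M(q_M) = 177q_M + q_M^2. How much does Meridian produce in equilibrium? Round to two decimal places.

Talus's profit: π_T = (407 - 0.5Q)q_T - (83q_T + (3/2)q_T²). Setting ∂π_T/∂q_T = 0: 324 - 4q_T - (1/2)(q_M) = 0.
Meridian's first-order condition: 230 - 3q_M - (1/2)(q_T) = 0.
Rearranging gives the reaction functions q_T = (324 - (1/2)q_M)/4 and q_M = (230 - (1/2)q_T)/3.
Substituting one into the other gives q_T = 72.9362 and q_M = 64.5106.

64.51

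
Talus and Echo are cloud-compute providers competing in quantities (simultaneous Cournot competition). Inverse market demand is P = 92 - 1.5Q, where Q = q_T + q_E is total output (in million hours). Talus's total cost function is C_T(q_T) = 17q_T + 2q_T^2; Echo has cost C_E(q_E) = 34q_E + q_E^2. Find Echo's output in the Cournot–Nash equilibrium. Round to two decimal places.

Talus's profit: π_T = (92 - 1.5Q)q_T - (17q_T + 2q_T²). Setting ∂π_T/∂q_T = 0: 75 - 7q_T - (3/2)(q_E) = 0.
Echo's profit: π_E = (92 - 1.5Q)q_E - (34q_E + q_E²). Setting ∂π_E/∂q_E = 0: 58 - 5q_E - (3/2)(q_T) = 0.
So q_T = (75 - (3/2)q_E)/7 and q_E = (58 - (3/2)q_T)/5.
Substituting one into the other gives q_T = 1152/131 and q_E = 1174/131.

8.96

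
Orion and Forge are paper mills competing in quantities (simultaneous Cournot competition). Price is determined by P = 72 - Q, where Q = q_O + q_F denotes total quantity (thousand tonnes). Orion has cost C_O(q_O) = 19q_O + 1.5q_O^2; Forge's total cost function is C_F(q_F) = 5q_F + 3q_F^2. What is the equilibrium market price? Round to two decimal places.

Orion's profit: π_O = (72 - Q)q_O - (19q_O + (3/2)q_O²). Setting ∂π_O/∂q_O = 0: 53 - 5q_O - (q_F) = 0.
Forge's first-order condition: 67 - 8q_F - (q_O) = 0.
So q_O = (53 - q_F)/5 and q_F = (67 - q_O)/8.
Solving the pair: q_O = 119/13, q_F = 94/13.
Total output Q = 213/13, so price P = 72 - 213/13 = 723/13.

55.62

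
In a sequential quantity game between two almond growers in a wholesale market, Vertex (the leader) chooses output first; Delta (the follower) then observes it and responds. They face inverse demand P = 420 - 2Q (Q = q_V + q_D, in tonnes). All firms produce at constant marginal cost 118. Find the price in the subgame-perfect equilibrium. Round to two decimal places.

Solve by backward induction. Given q_V, the follower Delta maximises π_D = (420 - 2q_V - 2q_D)q_D - 118q_D.
Follower FOC: 302 - 2q_V - 4q_D = 0, so q_D(q_V) = (302 - 2q_V)/4.
The leader anticipates this reaction. Substituting into P = 420 - 2Q gives P = 269 - q_V, so π_V = (269 - q_V)q_V - 118q_V.
The leader's first-order condition 151 - 2q_V = 0 yields q_V = 151/2.
Then q_D = (302 - 2·(151/2))/4 = 151/4.
Total output Q = 453/4, so price P = 420 - 2·(453/4) = 387/2.

193.50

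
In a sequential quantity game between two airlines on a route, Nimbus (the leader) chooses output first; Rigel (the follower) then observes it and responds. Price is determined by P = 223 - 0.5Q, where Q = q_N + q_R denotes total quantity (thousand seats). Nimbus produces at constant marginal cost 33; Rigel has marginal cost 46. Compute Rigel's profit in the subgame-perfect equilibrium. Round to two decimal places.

The follower Rigel best-responds to any q_N: π_R = (223 - 0.5Q)q_R - 46q_R.
Follower FOC: 177 - (1/2)q_N - q_R = 0, so q_R(q_N) = (177 - (1/2)q_N).
The leader anticipates this reaction. Substituting into P = 223 - 0.5Q gives P = 269/2 - (1/4)q_N, so π_N = (269/2 - (1/4)q_N)q_N - 33q_N.
Maximising: ∂π_N/∂q_N = 203/2 - (1/2)q_N = 0, giving q_N = 203.
Then q_R = (177 - (1/2)·203) = 151/2.
Price P = 223 - (1/2)·(557/2) = 335/4.
Rigel's profit: (335/4 - 46)·(151/2) = 2850.1250.

2850.13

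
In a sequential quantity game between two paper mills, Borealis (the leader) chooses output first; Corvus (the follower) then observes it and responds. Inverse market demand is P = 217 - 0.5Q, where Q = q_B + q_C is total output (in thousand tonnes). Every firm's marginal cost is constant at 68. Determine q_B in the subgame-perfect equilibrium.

149

The follower Corvus best-responds to any q_B: π_C = (217 - 0.5Q)q_C - 68q_C.
Setting the follower's marginal profit to zero, 149 - (1/2)q_B - q_C = 0, i.e. q_C = (149 - (1/2)q_B).
Borealis substitutes q_C(q_B) into its own profit: π_B = q_B(217 - (1/2)q_B - (149 - (1/2)q_B)/2) - 68q_B = (285/2 - (1/4)q_B)q_B - 68q_B.
Maximising: ∂π_B/∂q_B = 149/2 - (1/2)q_B = 0, giving q_B = 149.
Then q_C = (149 - (1/2)·149) = 149/2.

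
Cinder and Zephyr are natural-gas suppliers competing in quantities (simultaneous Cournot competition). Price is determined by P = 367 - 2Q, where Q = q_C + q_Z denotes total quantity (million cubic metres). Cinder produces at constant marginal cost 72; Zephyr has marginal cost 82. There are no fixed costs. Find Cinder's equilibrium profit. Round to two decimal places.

5168.06

Cinder's profit: π_C = (367 - 2Q)q_C - (72q_C). Setting ∂π_C/∂q_C = 0: 295 - 4q_C - 2(q_Z) = 0.
Zephyr's first-order condition: 285 - 4q_Z - 2(q_C) = 0.
So q_C = (295 - 2q_Z)/4 and q_Z = (285 - 2q_C)/4.
Substituting one into the other gives q_C = 305/6 and q_Z = 275/6.
Price P = 367 - 2·(290/3) = 521/3.
Cinder's profit: (521/3 - 72)·(305/6) = 5168.0556.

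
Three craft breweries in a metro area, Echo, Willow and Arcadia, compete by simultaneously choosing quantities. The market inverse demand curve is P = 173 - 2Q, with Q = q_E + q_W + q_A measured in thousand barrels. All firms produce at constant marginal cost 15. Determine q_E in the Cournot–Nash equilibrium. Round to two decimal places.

Each firm earns π_i = (173 - 2Q)q_i - 15q_i.
First-order condition (treating rivals' output as given): 158 - 4q_i - 2·Σ_{j≠i} q_j = 0.
By symmetry each firm produces the same amount; substituting Σ_{j≠i} q_j = 2q_i yields q_i = 158/8 = 79/4.

19.75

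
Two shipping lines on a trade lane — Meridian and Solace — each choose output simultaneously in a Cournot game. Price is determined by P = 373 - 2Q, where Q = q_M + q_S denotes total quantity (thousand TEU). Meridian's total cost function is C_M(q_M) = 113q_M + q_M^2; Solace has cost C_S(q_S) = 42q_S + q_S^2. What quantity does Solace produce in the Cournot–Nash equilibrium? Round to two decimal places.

Meridian's profit: π_M = (373 - 2Q)q_M - (113q_M + q_M²). Setting ∂π_M/∂q_M = 0: 260 - 6q_M - 2(q_S) = 0.
Solace's first-order condition: 331 - 6q_S - 2(q_M) = 0.
Rearranging gives the reaction functions q_M = (260 - 2q_S)/6 and q_S = (331 - 2q_M)/6.
Solving the pair: q_M = 449/16, q_S = 733/16.

45.81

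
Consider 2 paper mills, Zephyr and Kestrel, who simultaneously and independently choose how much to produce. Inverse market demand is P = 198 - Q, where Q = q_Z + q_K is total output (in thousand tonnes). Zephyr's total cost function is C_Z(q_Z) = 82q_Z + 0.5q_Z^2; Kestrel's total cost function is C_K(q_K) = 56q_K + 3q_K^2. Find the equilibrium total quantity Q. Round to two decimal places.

Zephyr's profit: π_Z = (198 - Q)q_Z - (82q_Z + (1/2)q_Z²). Setting ∂π_Z/∂q_Z = 0: 116 - 3q_Z - (q_K) = 0.
Kestrel's profit: π_K = (198 - Q)q_K - (56q_K + 3q_K²). Setting ∂π_K/∂q_K = 0: 142 - 8q_K - (q_Z) = 0.
Rearranging gives the reaction functions q_Z = (116 - q_K)/3 and q_K = (142 - q_Z)/8.
Solving the pair: q_Z = 786/23, q_K = 310/23.
Total output Q = 786/23 + 310/23 = 1096/23.

47.65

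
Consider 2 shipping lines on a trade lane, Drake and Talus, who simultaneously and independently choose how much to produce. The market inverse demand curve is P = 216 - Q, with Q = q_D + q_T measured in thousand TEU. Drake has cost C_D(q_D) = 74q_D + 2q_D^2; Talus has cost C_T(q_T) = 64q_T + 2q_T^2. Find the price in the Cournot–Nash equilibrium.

Drake's profit: π_D = (216 - Q)q_D - (74q_D + 2q_D²). Setting ∂π_D/∂q_D = 0: 142 - 6q_D - (q_T) = 0.
Talus's profit: π_T = (216 - Q)q_T - (64q_T + 2q_T²). Setting ∂π_T/∂q_T = 0: 152 - 6q_T - (q_D) = 0.
So q_D = (142 - q_T)/6 and q_T = (152 - q_D)/6.
Solving the pair: q_D = 20, q_T = 22.
Total output Q = 42, so price P = 216 - 42 = 174.

174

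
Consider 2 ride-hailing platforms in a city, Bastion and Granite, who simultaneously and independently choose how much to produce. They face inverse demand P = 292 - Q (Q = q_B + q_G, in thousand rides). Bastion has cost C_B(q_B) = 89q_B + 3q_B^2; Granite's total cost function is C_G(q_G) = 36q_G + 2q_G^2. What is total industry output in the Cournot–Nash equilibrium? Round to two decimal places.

59.72

Bastion's profit: π_B = (292 - Q)q_B - (89q_B + 3q_B²). Setting ∂π_B/∂q_B = 0: 203 - 8q_B - (q_G) = 0.
Granite's profit: π_G = (292 - Q)q_G - (36q_G + 2q_G²). Setting ∂π_G/∂q_G = 0: 256 - 6q_G - (q_B) = 0.
So q_B = (203 - q_G)/8 and q_G = (256 - q_B)/6.
Substituting one into the other gives q_B = 962/47 and q_G = 1845/47.
Total output Q = 962/47 + 1845/47 = 59.7234.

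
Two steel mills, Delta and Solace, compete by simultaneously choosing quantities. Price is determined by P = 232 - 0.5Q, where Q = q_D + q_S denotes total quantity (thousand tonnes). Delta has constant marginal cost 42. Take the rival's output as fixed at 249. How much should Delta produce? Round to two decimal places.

65.50

With the rival's output fixed at 249, Delta's profit is π_D = (232 - (1/2)·249 - (1/2)q_D)q_D - (42q_D) = (215/2 - (1/2)q_D)q_D - (42q_D).
∂π_D/∂q_D = 131/2 - q_D = 0, so q_D = 131/2.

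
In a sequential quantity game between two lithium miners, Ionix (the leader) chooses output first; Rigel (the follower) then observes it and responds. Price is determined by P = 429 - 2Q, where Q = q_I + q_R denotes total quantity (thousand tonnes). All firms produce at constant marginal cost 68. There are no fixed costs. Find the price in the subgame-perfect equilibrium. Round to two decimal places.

Solve by backward induction. Given q_I, the follower Rigel maximises π_R = (429 - 2q_I - 2q_R)q_R - 68q_R.
Follower FOC: 361 - 2q_I - 4q_R = 0, so q_R(q_I) = (361 - 2q_I)/4.
Ionix substitutes q_R(q_I) into its own profit: π_I = q_I(429 - 2q_I - (361 - 2q_I)/2) - 68q_I = (497/2 - q_I)q_I - 68q_I.
The leader's first-order condition 361/2 - 2q_I = 0 yields q_I = 361/4.
Then q_R = (361 - 2·(361/4))/4 = 361/8.
Total output Q = 1083/8, so price P = 429 - 2·(1083/8) = 633/4.

158.25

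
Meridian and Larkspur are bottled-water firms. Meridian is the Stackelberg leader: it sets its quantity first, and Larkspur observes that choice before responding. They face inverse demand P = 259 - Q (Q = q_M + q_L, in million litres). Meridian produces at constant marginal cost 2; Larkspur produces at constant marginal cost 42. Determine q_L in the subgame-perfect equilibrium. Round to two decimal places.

34.25

Solve by backward induction. Given q_M, the follower Larkspur maximises π_L = (259 - q_M - q_L)q_L - 42q_L.
Follower FOC: 217 - q_M - 2q_L = 0, so q_L(q_M) = (217 - q_M)/2.
Meridian substitutes q_L(q_M) into its own profit: π_M = q_M(259 - q_M - (217 - q_M)/2) - 2q_M = (301/2 - (1/2)q_M)q_M - 2q_M.
The leader's first-order condition 297/2 - q_M = 0 yields q_M = 297/2.
Then q_L = (217 - 297/2)/2 = 137/4.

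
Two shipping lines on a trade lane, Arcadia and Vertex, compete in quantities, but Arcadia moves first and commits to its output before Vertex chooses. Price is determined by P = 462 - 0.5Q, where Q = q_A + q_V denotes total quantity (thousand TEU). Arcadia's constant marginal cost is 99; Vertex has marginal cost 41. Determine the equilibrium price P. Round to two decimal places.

175.25

Solve by backward induction. Given q_A, the follower Vertex maximises π_V = (462 - (1/2)q_A - (1/2)q_V)q_V - 41q_V.
Follower FOC: 421 - (1/2)q_A - q_V = 0, so q_V(q_A) = (421 - (1/2)q_A).
The leader anticipates this reaction. Substituting into P = 462 - 0.5Q gives P = 503/2 - (1/4)q_A, so π_A = (503/2 - (1/4)q_A)q_A - 99q_A.
The leader's first-order condition 305/2 - (1/2)q_A = 0 yields q_A = 305.
Then q_V = (421 - (1/2)·305) = 537/2.
Total output Q = 1147/2, so price P = 462 - (1/2)·(1147/2) = 701/4.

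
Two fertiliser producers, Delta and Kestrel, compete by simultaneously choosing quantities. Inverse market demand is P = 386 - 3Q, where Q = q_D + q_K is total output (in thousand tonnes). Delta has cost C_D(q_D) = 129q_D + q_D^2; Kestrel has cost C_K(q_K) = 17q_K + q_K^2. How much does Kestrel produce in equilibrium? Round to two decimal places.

39.65

Delta's profit: π_D = (386 - 3Q)q_D - (129q_D + q_D²). Setting ∂π_D/∂q_D = 0: 257 - 8q_D - 3(q_K) = 0.
Kestrel's profit: π_K = (386 - 3Q)q_K - (17q_K + q_K²). Setting ∂π_K/∂q_K = 0: 369 - 8q_K - 3(q_D) = 0.
Rearranging gives the reaction functions q_D = (257 - 3q_K)/8 and q_K = (369 - 3q_D)/8.
Solving the pair: q_D = 949/55, q_K = 39.6545.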